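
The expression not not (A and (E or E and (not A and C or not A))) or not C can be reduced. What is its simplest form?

A and E or not C

not not (A and (E or E and (not A and C or not A))) or not C
= not not (A and (E or E and not A)) or not C   (absorption)
= A and (E or E and not A) or not C   (double negation)
= A and E or not C   (absorption)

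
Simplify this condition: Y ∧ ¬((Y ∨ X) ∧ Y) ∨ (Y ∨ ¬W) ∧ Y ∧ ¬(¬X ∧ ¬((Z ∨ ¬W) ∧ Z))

Y ∧ (X ∨ Z)

Y ∧ ¬((Y ∨ X) ∧ Y) ∨ (Y ∨ ¬W) ∧ Y ∧ ¬(¬X ∧ ¬((Z ∨ ¬W) ∧ Z))
= Y ∧ ¬Y ∨ (Y ∨ ¬W) ∧ Y ∧ ¬(¬X ∧ ¬((Z ∨ ¬W) ∧ Z))   (absorption)
= Y ∧ ¬Y ∨ (Y ∨ ¬W) ∧ Y ∧ ¬(¬X ∧ ¬Z)   (absorption)
= Y ∧ ¬Y ∨ (Y ∨ ¬W) ∧ Y ∧ (X ∨ Z)   (De Morgan)
= Y ∧ ¬Y ∨ Y ∧ (X ∨ Z)   (absorption)
= Y ∧ (X ∨ Z)   (complement / identity)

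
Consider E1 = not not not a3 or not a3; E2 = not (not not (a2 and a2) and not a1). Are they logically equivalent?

No

E1: not not not a3 or not a3
    = not a3 or not a3   (double negation)
    = not a3   (idempotence)
E2: not (not not (a2 and a2) and not a1)
    = not (a2 and a2) or a1   (De Morgan)
    = not a2 or a1   (idempotence)
These differ: at a1=0, a2=0, a3=1, E1 = 0 but E2 = 1.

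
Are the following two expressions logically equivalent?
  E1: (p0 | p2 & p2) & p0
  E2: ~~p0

Yes

E1: (p0 | p2 & p2) & p0
    = (p0 | p2) & p0
    = p0
E2: ~~p0
    = p0
Both reduce to p0, so they are equivalent.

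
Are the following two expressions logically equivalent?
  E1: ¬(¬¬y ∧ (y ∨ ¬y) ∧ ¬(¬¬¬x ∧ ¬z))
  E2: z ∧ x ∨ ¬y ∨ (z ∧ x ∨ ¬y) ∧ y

E1: ¬(¬¬y ∧ (y ∨ ¬y) ∧ ¬(¬¬¬x ∧ ¬z))
    = ¬(¬¬y ∧ ¬(¬¬¬x ∧ ¬z))   — complement / identity
    = ¬y ∨ ¬¬¬x ∧ ¬z   — De Morgan
    = ¬y ∨ ¬x ∧ ¬z   — double negation
E2: z ∧ x ∨ ¬y ∨ (z ∧ x ∨ ¬y) ∧ y
    = z ∧ x ∨ ¬y   — absorption
These differ: at x=1, y=1, z=1, E1 = 0 but E2 = 1.

No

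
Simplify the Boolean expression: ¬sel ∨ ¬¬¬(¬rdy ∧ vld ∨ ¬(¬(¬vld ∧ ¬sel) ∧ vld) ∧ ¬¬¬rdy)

¬sel ∨ rdy

¬sel ∨ ¬¬¬(¬rdy ∧ vld ∨ ¬(¬(¬vld ∧ ¬sel) ∧ vld) ∧ ¬¬¬rdy)
= ¬sel ∨ ¬¬¬(¬rdy ∧ vld ∨ ¬(¬(¬vld ∧ ¬sel) ∧ vld) ∧ ¬rdy)   [double negation]
= ¬sel ∨ ¬¬¬(¬rdy ∧ vld ∨ ¬((vld ∨ sel) ∧ vld) ∧ ¬rdy)   [De Morgan]
= ¬sel ∨ ¬¬¬(¬rdy ∧ vld ∨ ¬vld ∧ ¬rdy)   [absorption]
= ¬sel ∨ ¬¬¬¬rdy   [distribution]
= ¬sel ∨ ¬¬rdy   [double negation]
= ¬sel ∨ rdy   [double negation]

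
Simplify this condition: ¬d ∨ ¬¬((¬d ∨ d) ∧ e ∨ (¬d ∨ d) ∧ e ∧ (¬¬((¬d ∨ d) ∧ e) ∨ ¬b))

¬d ∨ e

¬d ∨ ¬¬((¬d ∨ d) ∧ e ∨ (¬d ∨ d) ∧ e ∧ (¬¬((¬d ∨ d) ∧ e) ∨ ¬b))
= ¬d ∨ (¬d ∨ d) ∧ e ∨ (¬d ∨ d) ∧ e ∧ (¬¬((¬d ∨ d) ∧ e) ∨ ¬b)   (double negation)
= ¬d ∨ (¬d ∨ d) ∧ e ∨ (¬d ∨ d) ∧ e ∧ ((¬d ∨ d) ∧ e ∨ ¬b)   (double negation)
= ¬d ∨ (¬d ∨ d) ∧ e ∨ (¬d ∨ d) ∧ e   (absorption)
= ¬d ∨ (¬d ∨ d) ∧ e   (idempotence)
= ¬d ∨ e   (complement / identity)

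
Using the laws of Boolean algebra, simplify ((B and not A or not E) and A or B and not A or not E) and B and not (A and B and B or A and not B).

B and not A

((B and not A or not E) and A or B and not A or not E) and B and not (A and B and B or A and not B)
= (B and not A or not E) and B and not (A and B and B or A and not B)
= (B and not A or not E) and B and not (A and B or A and not B)
= (B and not A or not E) and B and not A
= B and not A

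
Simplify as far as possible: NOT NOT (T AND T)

T

NOT NOT (T AND T)
= NOT NOT T
= T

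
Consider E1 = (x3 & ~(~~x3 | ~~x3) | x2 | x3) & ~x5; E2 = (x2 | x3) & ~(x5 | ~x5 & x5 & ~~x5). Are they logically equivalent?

Yes

E1: (x3 & ~(~~x3 | ~~x3) | x2 | x3) & ~x5
    = (x3 & ~~~x3 | x2 | x3) & ~x5   (idempotence)
    = (x3 & ~x3 | x2 | x3) & ~x5   (double negation)
    = (x2 | x3) & ~x5   (complement / identity)
E2: (x2 | x3) & ~(x5 | ~x5 & x5 & ~~x5)
    = (x2 | x3) & ~(x5 | ~x5 & x5 & x5)   (double negation)
    = (x2 | x3) & ~(x5 | ~x5 & x5)   (idempotence)
    = (x2 | x3) & ~x5   (complement / identity)
Both reduce to (x2 | x3) & ~x5, so they are equivalent.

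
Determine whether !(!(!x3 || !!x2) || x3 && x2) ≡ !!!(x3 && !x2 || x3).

E1: !(!(!x3 || !!x2) || x3 && x2)
    = !(x3 && !x2 || x3 && x2)   [De Morgan]
    = !x3   [distribution]
E2: !!!(x3 && !x2 || x3)
    = !!!x3   [absorption]
    = !x3   [double negation]
Both reduce to !x3, so they are equivalent.

Yes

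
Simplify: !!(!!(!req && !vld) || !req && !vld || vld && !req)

!!(!!(!req && !vld) || !req && !vld || vld && !req)
= !!(!req && !vld || !req && !vld || vld && !req)   — double negation
= !!(!req && !vld || vld && !req)   — idempotence
= !!!req   — distribution
= !req   — double negation

!req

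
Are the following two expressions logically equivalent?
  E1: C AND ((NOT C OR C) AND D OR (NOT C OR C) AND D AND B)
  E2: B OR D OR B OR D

E1: C AND ((NOT C OR C) AND D OR (NOT C OR C) AND D AND B)
    = C AND (NOT C OR C) AND D   (absorption)
    = C AND D   (complement / identity)
E2: B OR D OR B OR D
    = B OR D   (idempotence)
These differ: at B=1, C=0, D=0, E1 = 0 but E2 = 1.

No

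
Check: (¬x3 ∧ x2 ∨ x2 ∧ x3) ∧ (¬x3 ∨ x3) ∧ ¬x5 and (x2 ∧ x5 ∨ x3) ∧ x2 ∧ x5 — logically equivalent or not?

No

E1: (¬x3 ∧ x2 ∨ x2 ∧ x3) ∧ (¬x3 ∨ x3) ∧ ¬x5
    = x2 ∧ (¬x3 ∨ x3) ∧ ¬x5   [distribution]
    = x2 ∧ ¬x5   [complement / identity]
E2: (x2 ∧ x5 ∨ x3) ∧ x2 ∧ x5
    = x2 ∧ x5   [absorption]
These differ: at x2=1, x3=1, x5=1, E1 = 0 but E2 = 1.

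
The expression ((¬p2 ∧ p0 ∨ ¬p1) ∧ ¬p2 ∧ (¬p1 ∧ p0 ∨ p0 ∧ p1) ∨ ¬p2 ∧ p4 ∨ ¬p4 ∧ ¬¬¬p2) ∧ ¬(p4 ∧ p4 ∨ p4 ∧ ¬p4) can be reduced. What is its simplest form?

((¬p2 ∧ p0 ∨ ¬p1) ∧ ¬p2 ∧ (¬p1 ∧ p0 ∨ p0 ∧ p1) ∨ ¬p2 ∧ p4 ∨ ¬p4 ∧ ¬¬¬p2) ∧ ¬(p4 ∧ p4 ∨ p4 ∧ ¬p4)
= ((¬p2 ∧ p0 ∨ ¬p1) ∧ ¬p2 ∧ p0 ∨ ¬p2 ∧ p4 ∨ ¬p4 ∧ ¬¬¬p2) ∧ ¬(p4 ∧ p4 ∨ p4 ∧ ¬p4)
= ((¬p2 ∧ p0 ∨ ¬p1) ∧ ¬p2 ∧ p0 ∨ ¬p2 ∧ p4 ∨ ¬p4 ∧ ¬¬¬p2) ∧ ¬p4
= ((¬p2 ∧ p0 ∨ ¬p1) ∧ ¬p2 ∧ p0 ∨ ¬p2 ∧ p4 ∨ ¬p4 ∧ ¬p2) ∧ ¬p4
= (¬p2 ∧ p0 ∨ ¬p2 ∧ p4 ∨ ¬p4 ∧ ¬p2) ∧ ¬p4
= (¬p2 ∧ p0 ∨ ¬p2) ∧ ¬p4
= ¬p2 ∧ ¬p4

¬p2 ∧ ¬p4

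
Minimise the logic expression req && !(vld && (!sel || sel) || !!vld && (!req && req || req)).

req && !(vld && (!sel || sel) || !!vld && (!req && req || req))
= req && !(vld && (!sel || sel) || vld && (!req && req || req))   [double negation]
= req && !(vld && (!sel || sel) || vld && req)   [complement / identity]
= req && !(vld || vld && req)   [complement / identity]
= req && !vld   [absorption]

req && !vld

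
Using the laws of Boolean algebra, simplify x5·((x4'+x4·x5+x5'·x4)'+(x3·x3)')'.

x5·((x4'+x4·x5+x5'·x4)'+(x3·x3)')'
= x5·((x4'+x4)'+(x3·x3)')'   — distribution
= x5·(x4'+x4)·x3·x3   — De Morgan
= x5·(x4'+x4)·x3   — idempotence
= x5·x3   — complement / identity

x5·x3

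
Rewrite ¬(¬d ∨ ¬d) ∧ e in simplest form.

d ∧ e

¬(¬d ∨ ¬d) ∧ e
= ¬¬d ∧ e   (idempotence)
= d ∧ e   (double negation)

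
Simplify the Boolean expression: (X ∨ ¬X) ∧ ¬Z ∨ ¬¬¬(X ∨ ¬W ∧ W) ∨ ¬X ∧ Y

(X ∨ ¬X) ∧ ¬Z ∨ ¬¬¬(X ∨ ¬W ∧ W) ∨ ¬X ∧ Y
= ¬Z ∨ ¬¬¬(X ∨ ¬W ∧ W) ∨ ¬X ∧ Y
= ¬Z ∨ ¬(X ∨ ¬W ∧ W) ∨ ¬X ∧ Y
= ¬Z ∨ ¬X ∨ ¬X ∧ Y
= ¬Z ∨ ¬X

¬Z ∨ ¬X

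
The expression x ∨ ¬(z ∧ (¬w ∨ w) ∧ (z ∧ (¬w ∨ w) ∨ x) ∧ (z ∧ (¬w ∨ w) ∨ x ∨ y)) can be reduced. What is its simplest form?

x ∨ ¬(z ∧ (¬w ∨ w) ∧ (z ∧ (¬w ∨ w) ∨ x) ∧ (z ∧ (¬w ∨ w) ∨ x ∨ y))
= x ∨ ¬(z ∧ (¬w ∨ w) ∧ (z ∧ (¬w ∨ w) ∨ x))   — absorption
= x ∨ ¬(z ∧ (¬w ∨ w))   — absorption
= x ∨ ¬z   — complement / identity

x ∨ ¬z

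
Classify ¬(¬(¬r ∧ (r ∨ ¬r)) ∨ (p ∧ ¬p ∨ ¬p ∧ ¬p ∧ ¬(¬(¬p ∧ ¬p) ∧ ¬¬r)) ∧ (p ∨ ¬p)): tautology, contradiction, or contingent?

contingent

¬(¬(¬r ∧ (r ∨ ¬r)) ∨ (p ∧ ¬p ∨ ¬p ∧ ¬p ∧ ¬(¬(¬p ∧ ¬p) ∧ ¬¬r)) ∧ (p ∨ ¬p))
= ¬(¬(¬r ∧ (r ∨ ¬r)) ∨ (p ∧ ¬p ∨ ¬p ∧ ¬p ∧ (¬p ∧ ¬p ∨ ¬r)) ∧ (p ∨ ¬p))   [De Morgan]
= ¬(¬(¬r ∧ (r ∨ ¬r)) ∨ (p ∧ ¬p ∨ ¬p ∧ ¬p) ∧ (p ∨ ¬p))   [absorption]
= ¬(¬¬r ∨ (p ∧ ¬p ∨ ¬p ∧ ¬p) ∧ (p ∨ ¬p))   [complement / identity]
= ¬(¬¬r ∨ p ∧ ¬p ∨ ¬p ∧ ¬p)   [complement / identity]
= ¬(¬¬r ∨ ¬p)   [distribution]
= ¬r ∧ p   [De Morgan]
This depends on p, r, so it is not a constant.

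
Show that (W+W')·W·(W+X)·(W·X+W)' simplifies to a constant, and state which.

(W+W')·W·(W+X)·(W·X+W)'
= W·(W+X)·(W·X+W)'
= W·(W·X+W)'
= W·W'
= 0

0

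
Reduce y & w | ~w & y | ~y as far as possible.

y & w | ~w & y | ~y
= y | ~y   [distribution]
= 1   [complement]

1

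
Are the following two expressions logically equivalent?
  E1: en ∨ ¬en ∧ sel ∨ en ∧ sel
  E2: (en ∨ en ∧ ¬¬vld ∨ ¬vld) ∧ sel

E1: en ∨ ¬en ∧ sel ∨ en ∧ sel
    = en ∨ sel   [distribution]
E2: (en ∨ en ∧ ¬¬vld ∨ ¬vld) ∧ sel
    = (en ∨ en ∧ vld ∨ ¬vld) ∧ sel   [double negation]
    = (en ∨ ¬vld) ∧ sel   [absorption]
These differ: at en=1, sel=0, vld=0, E1 = 1 but E2 = 0.

No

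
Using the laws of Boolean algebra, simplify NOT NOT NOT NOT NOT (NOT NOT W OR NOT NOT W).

NOT NOT NOT NOT NOT (NOT NOT W OR NOT NOT W)
= NOT NOT NOT (NOT NOT W OR NOT NOT W)   [double negation]
= NOT (NOT NOT W OR NOT NOT W)   [double negation]
= NOT NOT NOT W   [idempotence]
= NOT W   [double negation]

NOT W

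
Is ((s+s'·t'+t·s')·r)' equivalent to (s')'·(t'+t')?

E1: ((s+s'·t'+t·s')·r)'
    = ((s+s')·r)'
    = r'
E2: (s')'·(t'+t')
    = s·(t'+t')
    = s·t'
These differ: at r=0, s=1, t=1, E1 = 1 but E2 = 0.

No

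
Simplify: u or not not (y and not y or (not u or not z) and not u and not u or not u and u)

u or not not (y and not y or (not u or not z) and not u and not u or not u and u)
= u or not not ((not u or not z) and not u and not u or not u and u)
= u or not not (not u and not u or not u and u)
= u or not not not u
= u or not u
= True

True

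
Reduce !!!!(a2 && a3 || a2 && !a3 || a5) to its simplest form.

!!!!(a2 && a3 || a2 && !a3 || a5)
= !!!!(a2 && (a3 || !a3) || a5)
= !!!!(a2 || a5)
= !!(a2 || a5)
= a2 || a5

a2 || a5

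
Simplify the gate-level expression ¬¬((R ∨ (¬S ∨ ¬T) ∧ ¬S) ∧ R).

R

¬¬((R ∨ (¬S ∨ ¬T) ∧ ¬S) ∧ R)
= ¬¬((R ∨ ¬S) ∧ R)   [absorption]
= (R ∨ ¬S) ∧ R   [double negation]
= R   [absorption]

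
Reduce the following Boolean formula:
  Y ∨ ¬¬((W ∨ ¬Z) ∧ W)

Y ∨ W

Y ∨ ¬¬((W ∨ ¬Z) ∧ W)
= Y ∨ (W ∨ ¬Z) ∧ W   (double negation)
= Y ∨ W   (absorption)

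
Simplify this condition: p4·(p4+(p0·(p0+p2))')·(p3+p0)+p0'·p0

p4·(p3+p0)

p4·(p4+(p0·(p0+p2))')·(p3+p0)+p0'·p0
= p4·(p4+p0')·(p3+p0)+p0'·p0   [absorption]
= p4·(p4+p0')·(p3+p0)   [complement / identity]
= p4·(p3+p0)   [absorption]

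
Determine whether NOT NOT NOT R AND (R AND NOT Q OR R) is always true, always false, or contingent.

always false

NOT NOT NOT R AND (R AND NOT Q OR R)
= NOT R AND (R AND NOT Q OR R)   (double negation)
= NOT R AND R   (absorption)
= FALSE   (complement)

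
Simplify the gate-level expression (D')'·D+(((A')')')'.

(D')'·D+(((A')')')'
= (D')'·D+(A')'   [double negation]
= D·D+(A')'   [double negation]
= D+(A')'   [idempotence]
= D+A   [double negation]

D+A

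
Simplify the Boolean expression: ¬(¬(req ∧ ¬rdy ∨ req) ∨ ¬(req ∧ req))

req

¬(¬(req ∧ ¬rdy ∨ req) ∨ ¬(req ∧ req))
= ¬(¬(req ∧ ¬rdy ∨ req) ∨ ¬req)   (idempotence)
= ¬(¬req ∨ ¬req)   (absorption)
= req ∧ req   (De Morgan)
= req   (idempotence)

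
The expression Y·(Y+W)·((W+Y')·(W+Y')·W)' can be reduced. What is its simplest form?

Y·W'

Y·(Y+W)·((W+Y')·(W+Y')·W)'
= Y·((W+Y')·(W+Y')·W)'   (absorption)
= Y·((W+Y')·W)'   (idempotence)
= Y·W'   (absorption)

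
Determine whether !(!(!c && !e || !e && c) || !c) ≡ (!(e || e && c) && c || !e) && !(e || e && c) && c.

Yes

E1: !(!(!c && !e || !e && c) || !c)
    = (!c && !e || !e && c) && c   [De Morgan]
    = !e && c   [distribution]
E2: (!(e || e && c) && c || !e) && !(e || e && c) && c
    = !(e || e && c) && c   [absorption]
    = !e && c   [absorption]
Both reduce to !e && c, so they are equivalent.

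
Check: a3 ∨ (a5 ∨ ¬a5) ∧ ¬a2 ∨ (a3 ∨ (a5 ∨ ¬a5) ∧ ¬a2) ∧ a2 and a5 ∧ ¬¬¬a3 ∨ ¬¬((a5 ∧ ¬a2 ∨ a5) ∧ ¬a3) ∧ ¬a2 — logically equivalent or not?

E1: a3 ∨ (a5 ∨ ¬a5) ∧ ¬a2 ∨ (a3 ∨ (a5 ∨ ¬a5) ∧ ¬a2) ∧ a2
    = a3 ∨ (a5 ∨ ¬a5) ∧ ¬a2
    = a3 ∨ ¬a2
E2: a5 ∧ ¬¬¬a3 ∨ ¬¬((a5 ∧ ¬a2 ∨ a5) ∧ ¬a3) ∧ ¬a2
    = a5 ∧ ¬¬¬a3 ∨ ¬¬(a5 ∧ ¬a3) ∧ ¬a2
    = a5 ∧ ¬a3 ∨ ¬¬(a5 ∧ ¬a3) ∧ ¬a2
    = a5 ∧ ¬a3 ∨ a5 ∧ ¬a3 ∧ ¬a2
    = a5 ∧ ¬a3
These differ: at a2=0, a3=1, a5=0, E1 = 1 but E2 = 0.

No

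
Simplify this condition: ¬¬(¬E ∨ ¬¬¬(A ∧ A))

¬E ∨ ¬A

¬¬(¬E ∨ ¬¬¬(A ∧ A))
= ¬E ∨ ¬¬¬(A ∧ A)   (double negation)
= ¬E ∨ ¬¬¬A   (idempotence)
= ¬E ∨ ¬A   (double negation)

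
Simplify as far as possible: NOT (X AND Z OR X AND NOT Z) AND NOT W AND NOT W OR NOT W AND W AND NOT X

NOT (X AND Z OR X AND NOT Z) AND NOT W AND NOT W OR NOT W AND W AND NOT X
= NOT X AND NOT W AND NOT W OR NOT W AND W AND NOT X
= NOT X AND (NOT W AND NOT W OR NOT W AND W)
= NOT X AND NOT W

NOT X AND NOT W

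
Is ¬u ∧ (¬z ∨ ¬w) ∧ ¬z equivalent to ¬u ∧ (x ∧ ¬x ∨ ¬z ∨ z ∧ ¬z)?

E1: ¬u ∧ (¬z ∨ ¬w) ∧ ¬z
    = ¬u ∧ ¬z   — absorption
E2: ¬u ∧ (x ∧ ¬x ∨ ¬z ∨ z ∧ ¬z)
    = ¬u ∧ (¬z ∨ z ∧ ¬z)   — complement / identity
    = ¬u ∧ ¬z   — complement / identity
Both reduce to ¬u ∧ ¬z, so they are equivalent.

Yes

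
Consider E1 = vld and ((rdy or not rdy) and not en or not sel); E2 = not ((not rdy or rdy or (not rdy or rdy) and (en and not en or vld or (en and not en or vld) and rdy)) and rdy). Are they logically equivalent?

No

E1: vld and ((rdy or not rdy) and not en or not sel)
    = vld and (not en or not sel)   — complement / identity
E2: not ((not rdy or rdy or (not rdy or rdy) and (en and not en or vld or (en and not en or vld) and rdy)) and rdy)
    = not ((not rdy or rdy or (not rdy or rdy) and (en and not en or vld)) and rdy)   — absorption
    = not ((not rdy or rdy or (not rdy or rdy) and vld) and rdy)   — complement / identity
    = not ((not rdy or rdy) and rdy)   — absorption
    = not rdy   — complement / identity
These differ: at en=0, rdy=0, sel=0, vld=0, E1 = 0 but E2 = 1.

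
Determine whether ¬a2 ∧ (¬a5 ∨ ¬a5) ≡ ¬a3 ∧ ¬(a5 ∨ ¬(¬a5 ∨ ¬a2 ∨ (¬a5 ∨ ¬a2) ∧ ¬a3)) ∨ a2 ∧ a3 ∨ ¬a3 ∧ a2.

No

E1: ¬a2 ∧ (¬a5 ∨ ¬a5)
    = ¬a2 ∧ ¬a5   — idempotence
E2: ¬a3 ∧ ¬(a5 ∨ ¬(¬a5 ∨ ¬a2 ∨ (¬a5 ∨ ¬a2) ∧ ¬a3)) ∨ a2 ∧ a3 ∨ ¬a3 ∧ a2
    = ¬a3 ∧ ¬(a5 ∨ ¬(¬a5 ∨ ¬a2 ∨ (¬a5 ∨ ¬a2) ∧ ¬a3)) ∨ a2   — distribution
    = ¬a3 ∧ ¬(a5 ∨ ¬(¬a5 ∨ ¬a2)) ∨ a2   — absorption
    = ¬a3 ∧ ¬(a5 ∨ a5 ∧ a2) ∨ a2   — De Morgan
    = ¬a3 ∧ ¬a5 ∨ a2   — absorption
These differ: at a2=1, a3=0, a5=0, E1 = 0 but E2 = 1.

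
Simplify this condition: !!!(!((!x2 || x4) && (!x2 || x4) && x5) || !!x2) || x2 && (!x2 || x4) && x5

(!x2 || x4) && x5

!!!(!((!x2 || x4) && (!x2 || x4) && x5) || !!x2) || x2 && (!x2 || x4) && x5
= !!!(!((!x2 || x4) && x5) || !!x2) || x2 && (!x2 || x4) && x5   [idempotence]
= !(!((!x2 || x4) && x5) || !!x2) || x2 && (!x2 || x4) && x5   [double negation]
= (!x2 || x4) && x5 && !x2 || x2 && (!x2 || x4) && x5   [De Morgan]
= (!x2 || x4) && x5   [distribution]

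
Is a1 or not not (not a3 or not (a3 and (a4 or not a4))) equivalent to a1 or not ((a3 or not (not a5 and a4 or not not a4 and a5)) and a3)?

E1: a1 or not not (not a3 or not (a3 and (a4 or not a4)))
    = a1 or not not (not a3 or not a3)
    = a1 or not (a3 and a3)
    = a1 or not a3
E2: a1 or not ((a3 or not (not a5 and a4 or not not a4 and a5)) and a3)
    = a1 or not ((a3 or not (not a5 and a4 or a4 and a5)) and a3)
    = a1 or not ((a3 or not a4) and a3)
    = a1 or not a3
Both reduce to a1 or not a3, so they are equivalent.

Yes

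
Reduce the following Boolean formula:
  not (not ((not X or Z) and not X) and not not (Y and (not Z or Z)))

not (not ((not X or Z) and not X) and not not (Y and (not Z or Z)))
= not (not ((not X or Z) and not X) and not not Y)   — complement / identity
= (not X or Z) and not X or not Y   — De Morgan
= not X or not Y   — absorption

not X or not Y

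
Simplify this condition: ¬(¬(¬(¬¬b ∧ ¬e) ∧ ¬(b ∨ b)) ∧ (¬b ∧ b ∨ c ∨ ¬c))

¬(¬(¬(¬¬b ∧ ¬e) ∧ ¬(b ∨ b)) ∧ (¬b ∧ b ∨ c ∨ ¬c))
= ¬(¬(¬(¬¬b ∧ ¬e) ∧ ¬(b ∨ b)) ∧ (c ∨ ¬c))   [complement / identity]
= ¬¬(¬(¬¬b ∧ ¬e) ∧ ¬(b ∨ b))   [complement / identity]
= ¬¬((¬b ∨ e) ∧ ¬(b ∨ b))   [De Morgan]
= ¬¬((¬b ∨ e) ∧ ¬b)   [idempotence]
= ¬¬¬b   [absorption]
= ¬b   [double negation]

¬b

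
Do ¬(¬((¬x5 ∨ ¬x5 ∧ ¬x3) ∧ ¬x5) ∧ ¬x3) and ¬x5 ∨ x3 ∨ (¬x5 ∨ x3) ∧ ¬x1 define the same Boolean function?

Yes

E1: ¬(¬((¬x5 ∨ ¬x5 ∧ ¬x3) ∧ ¬x5) ∧ ¬x3)
    = (¬x5 ∨ ¬x5 ∧ ¬x3) ∧ ¬x5 ∨ x3
    = ¬x5 ∧ ¬x5 ∨ x3
    = ¬x5 ∨ x3
E2: ¬x5 ∨ x3 ∨ (¬x5 ∨ x3) ∧ ¬x1
    = ¬x5 ∨ x3
Both reduce to ¬x5 ∨ x3, so they are equivalent.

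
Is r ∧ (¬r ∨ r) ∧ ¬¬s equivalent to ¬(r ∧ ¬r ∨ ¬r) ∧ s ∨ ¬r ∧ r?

E1: r ∧ (¬r ∨ r) ∧ ¬¬s
    = r ∧ (¬r ∨ r) ∧ s   (double negation)
    = r ∧ s   (complement / identity)
E2: ¬(r ∧ ¬r ∨ ¬r) ∧ s ∨ ¬r ∧ r
    = ¬¬r ∧ s ∨ ¬r ∧ r   (complement / identity)
    = r ∧ s ∨ ¬r ∧ r   (double negation)
    = r ∧ s   (complement / identity)
Both reduce to r ∧ s, so they are equivalent.

Yes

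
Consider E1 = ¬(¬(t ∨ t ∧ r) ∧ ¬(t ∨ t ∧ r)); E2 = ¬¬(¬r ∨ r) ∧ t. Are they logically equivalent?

Yes

E1: ¬(¬(t ∨ t ∧ r) ∧ ¬(t ∨ t ∧ r))
    = ¬¬(t ∨ t ∧ r)
    = ¬¬t
    = t
E2: ¬¬(¬r ∨ r) ∧ t
    = (¬r ∨ r) ∧ t
    = t
Both reduce to t, so they are equivalent.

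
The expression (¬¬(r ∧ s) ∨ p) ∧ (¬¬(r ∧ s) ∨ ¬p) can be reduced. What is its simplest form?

r ∧ s

(¬¬(r ∧ s) ∨ p) ∧ (¬¬(r ∧ s) ∨ ¬p)
= ¬¬(r ∧ s) ∨ p ∧ ¬p   — distribution
= ¬¬(r ∧ s)   — complement / identity
= r ∧ s   — double negation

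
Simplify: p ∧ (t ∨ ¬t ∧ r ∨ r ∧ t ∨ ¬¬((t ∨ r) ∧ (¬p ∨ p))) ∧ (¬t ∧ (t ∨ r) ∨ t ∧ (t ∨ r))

p ∧ (t ∨ r)

p ∧ (t ∨ ¬t ∧ r ∨ r ∧ t ∨ ¬¬((t ∨ r) ∧ (¬p ∨ p))) ∧ (¬t ∧ (t ∨ r) ∨ t ∧ (t ∨ r))
= p ∧ (t ∨ ¬t ∧ r ∨ r ∧ t ∨ ¬¬(t ∨ r)) ∧ (¬t ∧ (t ∨ r) ∨ t ∧ (t ∨ r))   [complement / identity]
= p ∧ (t ∨ ¬t ∧ r ∨ r ∧ t ∨ ¬¬(t ∨ r)) ∧ (t ∨ r)   [distribution]
= p ∧ (t ∨ ¬t ∧ r ∨ r ∧ t ∨ t ∨ r) ∧ (t ∨ r)   [double negation]
= p ∧ (t ∨ r ∨ t ∨ r) ∧ (t ∨ r)   [distribution]
= p ∧ (t ∨ r) ∧ (t ∨ r)   [idempotence]
= p ∧ (t ∨ r)   [idempotence]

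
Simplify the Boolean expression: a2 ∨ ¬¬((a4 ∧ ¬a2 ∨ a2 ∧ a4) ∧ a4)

a2 ∨ ¬¬((a4 ∧ ¬a2 ∨ a2 ∧ a4) ∧ a4)
= a2 ∨ ¬¬(a4 ∧ a4)   — distribution
= a2 ∨ a4 ∧ a4   — double negation
= a2 ∨ a4   — idempotence

a2 ∨ a4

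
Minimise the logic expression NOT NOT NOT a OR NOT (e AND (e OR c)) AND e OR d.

NOT NOT NOT a OR NOT (e AND (e OR c)) AND e OR d
= NOT a OR NOT (e AND (e OR c)) AND e OR d   — double negation
= NOT a OR NOT e AND e OR d   — absorption
= NOT a OR d   — complement / identity

NOT a OR d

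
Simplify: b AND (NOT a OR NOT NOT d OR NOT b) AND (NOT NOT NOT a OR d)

b AND (NOT a OR d)

b AND (NOT a OR NOT NOT d OR NOT b) AND (NOT NOT NOT a OR d)
= b AND (NOT a OR NOT NOT d OR NOT b) AND (NOT a OR d)   (double negation)
= b AND (NOT a OR d OR NOT b) AND (NOT a OR d)   (double negation)
= b AND (NOT a OR d)   (absorption)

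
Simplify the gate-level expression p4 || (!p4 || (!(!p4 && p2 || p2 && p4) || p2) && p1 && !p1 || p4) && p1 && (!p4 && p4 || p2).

p4 || (!p4 || (!(!p4 && p2 || p2 && p4) || p2) && p1 && !p1 || p4) && p1 && (!p4 && p4 || p2)
= p4 || (!p4 || (!p2 || p2) && p1 && !p1 || p4) && p1 && (!p4 && p4 || p2)   [distribution]
= p4 || (!p4 || p1 && !p1 || p4) && p1 && (!p4 && p4 || p2)   [complement / identity]
= p4 || (!p4 || p4) && p1 && (!p4 && p4 || p2)   [complement / identity]
= p4 || (!p4 || p4) && p1 && p2   [complement / identity]
= p4 || p1 && p2   [complement / identity]

p4 || p1 && p2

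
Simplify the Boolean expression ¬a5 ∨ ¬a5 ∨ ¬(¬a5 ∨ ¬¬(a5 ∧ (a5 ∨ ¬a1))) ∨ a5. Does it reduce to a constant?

True

¬a5 ∨ ¬a5 ∨ ¬(¬a5 ∨ ¬¬(a5 ∧ (a5 ∨ ¬a1))) ∨ a5
= ¬a5 ∨ ¬a5 ∨ a5 ∧ ¬(a5 ∧ (a5 ∨ ¬a1)) ∨ a5   (De Morgan)
= ¬a5 ∨ ¬a5 ∨ a5 ∧ ¬a5 ∨ a5   (absorption)
= ¬a5 ∨ ¬a5 ∨ a5   (complement / identity)
= ¬a5 ∨ a5   (idempotence)
= True   (complement)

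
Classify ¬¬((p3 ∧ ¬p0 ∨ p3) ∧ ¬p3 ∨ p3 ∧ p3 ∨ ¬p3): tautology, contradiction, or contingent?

tautology

¬¬((p3 ∧ ¬p0 ∨ p3) ∧ ¬p3 ∨ p3 ∧ p3 ∨ ¬p3)
= ¬¬(p3 ∧ ¬p3 ∨ p3 ∧ p3 ∨ ¬p3)   — absorption
= p3 ∧ ¬p3 ∨ p3 ∧ p3 ∨ ¬p3   — double negation
= p3 ∨ ¬p3   — distribution
= True   — complement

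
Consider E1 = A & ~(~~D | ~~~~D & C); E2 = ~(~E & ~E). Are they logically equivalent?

No

E1: A & ~(~~D | ~~~~D & C)
    = A & ~(~~D | ~~D & C)
    = A & ~~~D
    = A & ~D
E2: ~(~E & ~E)
    = E | E
    = E
These differ: at A=0, C=0, D=0, E=1, E1 = 0 but E2 = 1.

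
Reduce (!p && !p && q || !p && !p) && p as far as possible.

false

(!p && !p && q || !p && !p) && p
= !p && !p && p
= !p && p
= false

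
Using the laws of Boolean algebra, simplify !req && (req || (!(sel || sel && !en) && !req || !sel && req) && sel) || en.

!req && (req || (!(sel || sel && !en) && !req || !sel && req) && sel) || en
= !req && (req || (!sel && !req || !sel && req) && sel) || en   — absorption
= !req && (req || !sel && sel) || en   — distribution
= !req && req || en   — complement / identity
= en   — complement / identity

en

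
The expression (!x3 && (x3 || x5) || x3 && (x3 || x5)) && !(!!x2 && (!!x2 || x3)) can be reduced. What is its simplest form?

(x3 || x5) && !x2

(!x3 && (x3 || x5) || x3 && (x3 || x5)) && !(!!x2 && (!!x2 || x3))
= (x3 || x5) && !(!!x2 && (!!x2 || x3))   (distribution)
= (x3 || x5) && !!!x2   (absorption)
= (x3 || x5) && !x2   (double negation)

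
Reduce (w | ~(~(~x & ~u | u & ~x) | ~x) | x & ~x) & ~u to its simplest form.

w & ~u

(w | ~(~(~x & ~u | u & ~x) | ~x) | x & ~x) & ~u
= (w | ~(~(~x & ~u | u & ~x) | ~x)) & ~u   (complement / identity)
= (w | (~x & ~u | u & ~x) & x) & ~u   (De Morgan)
= (w | ~x & x) & ~u   (distribution)
= w & ~u   (complement / identity)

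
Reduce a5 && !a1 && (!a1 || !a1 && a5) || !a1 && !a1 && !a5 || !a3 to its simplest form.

a5 && !a1 && (!a1 || !a1 && a5) || !a1 && !a1 && !a5 || !a3
= a5 && !a1 && !a1 || !a1 && !a1 && !a5 || !a3   [absorption]
= !a1 && !a1 || !a3   [distribution]
= !a1 || !a3   [idempotence]

!a1 || !a3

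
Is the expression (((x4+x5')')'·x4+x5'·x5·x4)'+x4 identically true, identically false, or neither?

(((x4+x5')')'·x4+x5'·x5·x4)'+x4
= ((((x4+x5')')'+x5'·x5)·x4)'+x4   — distribution
= (((x4+x5')')'·x4)'+x4   — complement / identity
= ((x4+x5')·x4)'+x4   — double negation
= x4'+x4   — absorption
= 1   — complement

identically true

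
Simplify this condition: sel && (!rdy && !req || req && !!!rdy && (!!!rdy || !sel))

sel && !rdy

sel && (!rdy && !req || req && !!!rdy && (!!!rdy || !sel))
= sel && (!rdy && !req || req && !!!rdy)
= sel && (!rdy && !req || req && !rdy)
= sel && !rdy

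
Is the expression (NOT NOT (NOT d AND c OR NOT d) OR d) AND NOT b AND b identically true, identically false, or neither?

identically false

(NOT NOT (NOT d AND c OR NOT d) OR d) AND NOT b AND b
= (NOT d AND c OR NOT d OR d) AND NOT b AND b
= (NOT d OR d) AND NOT b AND b
= NOT b AND b
= FALSE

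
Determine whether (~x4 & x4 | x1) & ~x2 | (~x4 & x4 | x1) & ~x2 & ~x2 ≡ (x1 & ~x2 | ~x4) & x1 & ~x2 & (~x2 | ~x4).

Yes

E1: (~x4 & x4 | x1) & ~x2 | (~x4 & x4 | x1) & ~x2 & ~x2
    = (~x4 & x4 | x1) & ~x2   [absorption]
    = x1 & ~x2   [complement / identity]
E2: (x1 & ~x2 | ~x4) & x1 & ~x2 & (~x2 | ~x4)
    = (x1 & ~x2 | ~x4) & x1 & ~x2   [absorption]
    = x1 & ~x2   [absorption]
Both reduce to x1 & ~x2, so they are equivalent.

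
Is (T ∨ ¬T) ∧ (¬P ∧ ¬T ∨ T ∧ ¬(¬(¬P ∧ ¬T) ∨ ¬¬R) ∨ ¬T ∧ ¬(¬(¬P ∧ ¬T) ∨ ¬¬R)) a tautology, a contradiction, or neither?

(T ∨ ¬T) ∧ (¬P ∧ ¬T ∨ T ∧ ¬(¬(¬P ∧ ¬T) ∨ ¬¬R) ∨ ¬T ∧ ¬(¬(¬P ∧ ¬T) ∨ ¬¬R))
= (T ∨ ¬T) ∧ (¬P ∧ ¬T ∨ ¬(¬(¬P ∧ ¬T) ∨ ¬¬R))
= (T ∨ ¬T) ∧ (¬P ∧ ¬T ∨ ¬P ∧ ¬T ∧ ¬R)
= ¬P ∧ ¬T ∨ ¬P ∧ ¬T ∧ ¬R
= ¬P ∧ ¬T
This depends on P, T, so it is not a constant.

neither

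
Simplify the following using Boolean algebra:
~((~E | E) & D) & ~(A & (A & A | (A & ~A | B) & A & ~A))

~D & ~A

~((~E | E) & D) & ~(A & (A & A | (A & ~A | B) & A & ~A))
= ~((~E | E) & D) & ~(A & (A & A | A & ~A))   (absorption)
= ~((~E | E) & D) & ~(A & A)   (distribution)
= ~((~E | E) & D) & ~A   (idempotence)
= ~D & ~A   (complement / identity)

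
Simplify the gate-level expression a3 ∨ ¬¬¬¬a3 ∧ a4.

a3

a3 ∨ ¬¬¬¬a3 ∧ a4
= a3 ∨ ¬¬a3 ∧ a4
= a3 ∨ a3 ∧ a4
= a3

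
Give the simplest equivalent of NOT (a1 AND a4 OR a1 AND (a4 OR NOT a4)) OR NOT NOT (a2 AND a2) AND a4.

NOT (a1 AND a4 OR a1 AND (a4 OR NOT a4)) OR NOT NOT (a2 AND a2) AND a4
= NOT (a1 AND a4 OR a1 AND (a4 OR NOT a4)) OR NOT NOT a2 AND a4
= NOT (a1 AND a4 OR a1) OR NOT NOT a2 AND a4
= NOT a1 OR NOT NOT a2 AND a4
= NOT a1 OR a2 AND a4

NOT a1 OR a2 AND a4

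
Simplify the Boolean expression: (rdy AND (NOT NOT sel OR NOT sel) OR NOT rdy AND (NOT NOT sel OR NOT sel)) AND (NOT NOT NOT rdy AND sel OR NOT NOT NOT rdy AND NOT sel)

(rdy AND (NOT NOT sel OR NOT sel) OR NOT rdy AND (NOT NOT sel OR NOT sel)) AND (NOT NOT NOT rdy AND sel OR NOT NOT NOT rdy AND NOT sel)
= (rdy AND (NOT NOT sel OR NOT sel) OR NOT rdy AND (NOT NOT sel OR NOT sel)) AND NOT NOT NOT rdy   — distribution
= (NOT NOT sel OR NOT sel) AND NOT NOT NOT rdy   — distribution
= (sel OR NOT sel) AND NOT NOT NOT rdy   — double negation
= (sel OR NOT sel) AND NOT rdy   — double negation
= NOT rdy   — complement / identity

NOT rdy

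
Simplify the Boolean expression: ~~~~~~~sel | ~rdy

~sel | ~rdy

~~~~~~~sel | ~rdy
= ~~~~~sel | ~rdy   [double negation]
= ~~~sel | ~rdy   [double negation]
= ~sel | ~rdy   [double negation]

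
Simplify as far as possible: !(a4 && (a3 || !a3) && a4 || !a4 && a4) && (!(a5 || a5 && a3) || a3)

!(a4 && (a3 || !a3) && a4 || !a4 && a4) && (!(a5 || a5 && a3) || a3)
= !(a4 && a4 || !a4 && a4) && (!(a5 || a5 && a3) || a3)   [complement / identity]
= !(a4 && a4 || !a4 && a4) && (!a5 || a3)   [absorption]
= !a4 && (!a5 || a3)   [distribution]

!a4 && (!a5 || a3)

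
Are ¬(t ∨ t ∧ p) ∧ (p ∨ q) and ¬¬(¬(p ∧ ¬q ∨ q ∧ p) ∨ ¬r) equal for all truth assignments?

No

E1: ¬(t ∨ t ∧ p) ∧ (p ∨ q)
    = ¬t ∧ (p ∨ q)   [absorption]
E2: ¬¬(¬(p ∧ ¬q ∨ q ∧ p) ∨ ¬r)
    = ¬(p ∧ ¬q ∨ q ∧ p) ∨ ¬r   [double negation]
    = ¬p ∨ ¬r   [distribution]
These differ: at p=0, q=0, r=0, t=1, E1 = 0 but E2 = 1.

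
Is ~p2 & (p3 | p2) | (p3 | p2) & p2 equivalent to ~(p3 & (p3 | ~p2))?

E1: ~p2 & (p3 | p2) | (p3 | p2) & p2
    = p3 | p2   (distribution)
E2: ~(p3 & (p3 | ~p2))
    = ~p3   (absorption)
These differ: at p2=0, p3=1, E1 = 1 but E2 = 0.

No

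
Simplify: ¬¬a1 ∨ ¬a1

¬¬a1 ∨ ¬a1
= a1 ∨ ¬a1   [double negation]
= True   [complement]

True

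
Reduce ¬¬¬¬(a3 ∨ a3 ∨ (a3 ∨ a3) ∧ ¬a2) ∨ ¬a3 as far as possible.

True

¬¬¬¬(a3 ∨ a3 ∨ (a3 ∨ a3) ∧ ¬a2) ∨ ¬a3
= ¬¬(a3 ∨ a3 ∨ (a3 ∨ a3) ∧ ¬a2) ∨ ¬a3   — double negation
= ¬¬(a3 ∨ a3) ∨ ¬a3   — absorption
= ¬¬a3 ∨ ¬a3   — idempotence
= a3 ∨ ¬a3   — double negation
= True   — complement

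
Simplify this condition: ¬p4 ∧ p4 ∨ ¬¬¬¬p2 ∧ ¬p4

¬p4 ∧ p4 ∨ ¬¬¬¬p2 ∧ ¬p4
= ¬p4 ∧ p4 ∨ ¬¬p2 ∧ ¬p4   — double negation
= ¬p4 ∧ p4 ∨ p2 ∧ ¬p4   — double negation
= p2 ∧ ¬p4   — complement / identity

p2 ∧ ¬p4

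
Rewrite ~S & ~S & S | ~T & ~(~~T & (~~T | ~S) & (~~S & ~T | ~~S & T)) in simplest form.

~T

~S & ~S & S | ~T & ~(~~T & (~~T | ~S) & (~~S & ~T | ~~S & T))
= ~S & ~S & S | ~T & ~(~~T & (~~T | ~S) & ~~S)   — distribution
= ~S & ~S & S | ~T & ~(~~T & ~~S)   — absorption
= ~S & ~S & S | ~T & (~T | ~S)   — De Morgan
= ~S & ~S & S | ~T   — absorption
= ~S & S | ~T   — idempotence
= ~T   — complement / identity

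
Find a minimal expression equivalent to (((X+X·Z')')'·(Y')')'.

(((X+X·Z')')'·(Y')')'
= ((X')'·(Y')')'
= X'+Y'

X'+Y'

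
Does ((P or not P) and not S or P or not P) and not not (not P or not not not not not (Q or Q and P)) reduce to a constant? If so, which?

no

((P or not P) and not S or P or not P) and not not (not P or not not not not not (Q or Q and P))
= ((P or not P) and not S or P or not P) and not not (not P or not not not not not Q)   — absorption
= ((P or not P) and not S or P or not P) and not not (not P or not not not Q)   — double negation
= ((P or not P) and not S or P or not P) and (not P or not not not Q)   — double negation
= (P or not P) and (not P or not not not Q)   — absorption
= not P or not not not Q   — complement / identity
= not P or not Q   — double negation
This depends on P, Q, so it is not a constant.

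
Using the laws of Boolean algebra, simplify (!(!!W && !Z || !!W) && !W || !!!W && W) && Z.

!W && Z

(!(!!W && !Z || !!W) && !W || !!!W && W) && Z
= (!!!W && !W || !!!W && W) && Z   (absorption)
= !!!W && Z   (distribution)
= !W && Z   (double negation)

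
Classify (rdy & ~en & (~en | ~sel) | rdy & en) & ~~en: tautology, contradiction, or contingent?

contingent

(rdy & ~en & (~en | ~sel) | rdy & en) & ~~en
= (rdy & ~en | rdy & en) & ~~en   [absorption]
= rdy & ~~en   [distribution]
= rdy & en   [double negation]
This depends on en, rdy, so it is not a constant.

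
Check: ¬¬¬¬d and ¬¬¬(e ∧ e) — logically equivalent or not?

E1: ¬¬¬¬d
    = ¬¬d
    = d
E2: ¬¬¬(e ∧ e)
    = ¬¬¬e
    = ¬e
These differ: at d=0, e=0, E1 = 0 but E2 = 1.

No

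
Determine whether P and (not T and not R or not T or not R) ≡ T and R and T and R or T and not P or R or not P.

E1: P and (not T and not R or not T or not R)
    = P and (not T or not R)   [absorption]
E2: T and R and T and R or T and not P or R or not P
    = T and R or T and not P or R or not P   [idempotence]
    = (R or not P) and T or R or not P   [distribution]
    = R or not P   [absorption]
These differ: at P=0, R=1, T=1, E1 = 0 but E2 = 1.

No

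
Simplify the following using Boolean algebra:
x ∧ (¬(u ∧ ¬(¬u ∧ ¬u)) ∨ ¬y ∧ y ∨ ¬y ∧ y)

x ∧ ¬u

x ∧ (¬(u ∧ ¬(¬u ∧ ¬u)) ∨ ¬y ∧ y ∨ ¬y ∧ y)
= x ∧ (¬(u ∧ (u ∨ u)) ∨ ¬y ∧ y ∨ ¬y ∧ y)   — De Morgan
= x ∧ (¬(u ∧ u) ∨ ¬y ∧ y ∨ ¬y ∧ y)   — idempotence
= x ∧ (¬u ∨ ¬y ∧ y ∨ ¬y ∧ y)   — idempotence
= x ∧ (¬u ∨ ¬y ∧ y)   — idempotence
= x ∧ ¬u   — complement / identity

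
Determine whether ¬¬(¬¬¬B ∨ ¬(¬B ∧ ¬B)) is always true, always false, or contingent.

¬¬(¬¬¬B ∨ ¬(¬B ∧ ¬B))
= ¬¬(¬¬¬B ∨ ¬¬B)   [idempotence]
= ¬(¬¬B ∧ ¬B)   [De Morgan]
= ¬B ∨ B   [De Morgan]
= True   [complement]

always true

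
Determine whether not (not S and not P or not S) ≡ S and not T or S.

E1: not (not S and not P or not S)
    = not not S
    = S
E2: S and not T or S
    = S
Both reduce to S, so they are equivalent.

Yes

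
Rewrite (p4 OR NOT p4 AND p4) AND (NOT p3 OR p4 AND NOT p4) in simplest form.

(p4 OR NOT p4 AND p4) AND (NOT p3 OR p4 AND NOT p4)
= p4 AND (NOT p3 OR p4 AND NOT p4)   [complement / identity]
= p4 AND NOT p3   [complement / identity]

p4 AND NOT p3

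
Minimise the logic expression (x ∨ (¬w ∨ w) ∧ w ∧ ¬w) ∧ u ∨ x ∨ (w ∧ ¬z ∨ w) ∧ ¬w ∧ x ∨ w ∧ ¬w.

x

(x ∨ (¬w ∨ w) ∧ w ∧ ¬w) ∧ u ∨ x ∨ (w ∧ ¬z ∨ w) ∧ ¬w ∧ x ∨ w ∧ ¬w
= (x ∨ (¬w ∨ w) ∧ w ∧ ¬w) ∧ u ∨ x ∨ w ∧ ¬w ∧ x ∨ w ∧ ¬w
= (x ∨ (¬w ∨ w) ∧ w ∧ ¬w) ∧ u ∨ x ∨ w ∧ ¬w
= (x ∨ w ∧ ¬w) ∧ u ∨ x ∨ w ∧ ¬w
= x ∨ w ∧ ¬w
= x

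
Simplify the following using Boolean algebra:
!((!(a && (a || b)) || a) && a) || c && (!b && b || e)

!a || c && e

!((!(a && (a || b)) || a) && a) || c && (!b && b || e)
= !((!(a && (a || b)) || a) && a) || c && e   [complement / identity]
= !((!a || a) && a) || c && e   [absorption]
= !a || c && e   [complement / identity]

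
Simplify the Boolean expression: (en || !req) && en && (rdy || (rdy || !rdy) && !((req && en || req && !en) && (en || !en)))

(en || !req) && en && (rdy || (rdy || !rdy) && !((req && en || req && !en) && (en || !en)))
= (en || !req) && en && (rdy || (rdy || !rdy) && !(req && (en || !en)))
= en && (rdy || (rdy || !rdy) && !(req && (en || !en)))
= en && (rdy || (rdy || !rdy) && !req)
= en && (rdy || !req)

en && (rdy || !req)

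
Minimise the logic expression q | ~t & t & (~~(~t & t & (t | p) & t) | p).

q | ~t & t & (~~(~t & t & (t | p) & t) | p)
= q | ~t & t & (~~(~t & t & t) | p)
= q | ~t & t & (~t & t & t | p)
= q | ~t & t & (~t & t | p)
= q | ~t & t
= q

q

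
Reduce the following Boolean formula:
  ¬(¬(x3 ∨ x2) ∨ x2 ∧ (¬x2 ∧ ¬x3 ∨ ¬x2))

x3 ∨ x2

¬(¬(x3 ∨ x2) ∨ x2 ∧ (¬x2 ∧ ¬x3 ∨ ¬x2))
= ¬(¬(x3 ∨ x2) ∨ x2 ∧ ¬x2)   (absorption)
= ¬¬(x3 ∨ x2)   (complement / identity)
= x3 ∨ x2   (double negation)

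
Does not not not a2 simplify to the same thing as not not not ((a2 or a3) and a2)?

E1: not not not a2
    = not a2   [double negation]
E2: not not not ((a2 or a3) and a2)
    = not not not a2   [absorption]
    = not a2   [double negation]
Both reduce to not a2, so they are equivalent.

Yes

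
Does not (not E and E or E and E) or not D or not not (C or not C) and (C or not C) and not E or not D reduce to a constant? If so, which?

no

not (not E and E or E and E) or not D or not not (C or not C) and (C or not C) and not E or not D
= not (not E and E or E and E) or not D or (C or not C) and (C or not C) and not E or not D   [double negation]
= not E or not D or (C or not C) and (C or not C) and not E or not D   [distribution]
= not E or not D or (C or not C) and not E or not D   [idempotence]
= not E or not D or not E or not D   [complement / identity]
= not E or not D   [idempotence]
This depends on D, E, so it is not a constant.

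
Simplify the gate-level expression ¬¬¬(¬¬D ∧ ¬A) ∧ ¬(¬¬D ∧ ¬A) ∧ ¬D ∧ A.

¬D ∧ A

¬¬¬(¬¬D ∧ ¬A) ∧ ¬(¬¬D ∧ ¬A) ∧ ¬D ∧ A
= ¬(¬¬D ∧ ¬A) ∧ ¬(¬¬D ∧ ¬A) ∧ ¬D ∧ A   (double negation)
= ¬(¬¬D ∧ ¬A) ∧ ¬D ∧ A   (idempotence)
= (¬D ∨ A) ∧ ¬D ∧ A   (De Morgan)
= ¬D ∧ A   (absorption)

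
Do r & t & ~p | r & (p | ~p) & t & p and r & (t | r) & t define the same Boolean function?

E1: r & t & ~p | r & (p | ~p) & t & p
    = r & t & ~p | r & t & p
    = r & t
E2: r & (t | r) & t
    = r & t
Both reduce to r & t, so they are equivalent.

Yes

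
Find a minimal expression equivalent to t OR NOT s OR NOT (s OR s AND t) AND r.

t OR NOT s

t OR NOT s OR NOT (s OR s AND t) AND r
= t OR NOT s OR NOT s AND r
= t OR NOT s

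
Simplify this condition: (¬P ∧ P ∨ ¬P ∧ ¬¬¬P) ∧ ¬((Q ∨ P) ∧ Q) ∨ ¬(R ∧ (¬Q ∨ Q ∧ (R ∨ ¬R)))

¬P ∧ ¬Q ∨ ¬R

(¬P ∧ P ∨ ¬P ∧ ¬¬¬P) ∧ ¬((Q ∨ P) ∧ Q) ∨ ¬(R ∧ (¬Q ∨ Q ∧ (R ∨ ¬R)))
= (¬P ∧ P ∨ ¬P ∧ ¬P) ∧ ¬((Q ∨ P) ∧ Q) ∨ ¬(R ∧ (¬Q ∨ Q ∧ (R ∨ ¬R)))   [double negation]
= (¬P ∧ P ∨ ¬P ∧ ¬P) ∧ ¬Q ∨ ¬(R ∧ (¬Q ∨ Q ∧ (R ∨ ¬R)))   [absorption]
= (¬P ∧ P ∨ ¬P ∧ ¬P) ∧ ¬Q ∨ ¬(R ∧ (¬Q ∨ Q))   [complement / identity]
= (¬P ∧ P ∨ ¬P ∧ ¬P) ∧ ¬Q ∨ ¬R   [complement / identity]
= ¬P ∧ ¬Q ∨ ¬R   [distribution]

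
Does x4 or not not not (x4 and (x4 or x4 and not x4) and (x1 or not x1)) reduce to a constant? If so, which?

x4 or not not not (x4 and (x4 or x4 and not x4) and (x1 or not x1))
= x4 or not not not (x4 and x4 and (x1 or not x1))   [complement / identity]
= x4 or not not not (x4 and x4)   [complement / identity]
= x4 or not (x4 and x4)   [double negation]
= x4 or not x4   [idempotence]
= True   [complement]

yes, True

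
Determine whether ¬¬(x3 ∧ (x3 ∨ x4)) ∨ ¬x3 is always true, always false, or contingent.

¬¬(x3 ∧ (x3 ∨ x4)) ∨ ¬x3
= ¬¬x3 ∨ ¬x3   [absorption]
= x3 ∨ ¬x3   [double negation]
= True   [complement]

always true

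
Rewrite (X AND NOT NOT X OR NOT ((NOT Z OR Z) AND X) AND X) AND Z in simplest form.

X AND Z

(X AND NOT NOT X OR NOT ((NOT Z OR Z) AND X) AND X) AND Z
= (X AND X OR NOT ((NOT Z OR Z) AND X) AND X) AND Z
= (X AND X OR NOT X AND X) AND Z
= X AND Z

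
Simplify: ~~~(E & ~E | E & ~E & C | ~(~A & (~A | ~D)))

~A

~~~(E & ~E | E & ~E & C | ~(~A & (~A | ~D)))
= ~~~(E & ~E | ~(~A & (~A | ~D)))   (absorption)
= ~~~~(~A & (~A | ~D))   (complement / identity)
= ~~~~~A   (absorption)
= ~~~A   (double negation)
= ~A   (double negation)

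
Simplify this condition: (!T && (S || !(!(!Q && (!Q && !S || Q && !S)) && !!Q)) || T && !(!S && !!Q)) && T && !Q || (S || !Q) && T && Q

(!T && (S || !(!(!Q && (!Q && !S || Q && !S)) && !!Q)) || T && !(!S && !!Q)) && T && !Q || (S || !Q) && T && Q
= (!T && (S || !(!(!Q && (!Q && !S || Q && !S)) && !!Q)) || T && (S || !Q)) && T && !Q || (S || !Q) && T && Q   — De Morgan
= (!T && (S || !(!(!Q && !S) && !!Q)) || T && (S || !Q)) && T && !Q || (S || !Q) && T && Q   — distribution
= (!T && (S || !Q && !S || !Q) || T && (S || !Q)) && T && !Q || (S || !Q) && T && Q   — De Morgan
= (!T && (S || !Q) || T && (S || !Q)) && T && !Q || (S || !Q) && T && Q   — absorption
= (S || !Q) && T && !Q || (S || !Q) && T && Q   — distribution
= (S || !Q) && T   — distribution

(S || !Q) && T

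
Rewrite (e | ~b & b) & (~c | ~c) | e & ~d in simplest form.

(e | ~b & b) & (~c | ~c) | e & ~d
= e & (~c | ~c) | e & ~d
= e & ~c | e & ~d
= (~c | ~d) & e

(~c | ~d) & e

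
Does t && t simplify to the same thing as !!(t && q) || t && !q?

E1: t && t
    = t   — idempotence
E2: !!(t && q) || t && !q
    = t && q || t && !q   — double negation
    = t   — distribution
Both reduce to t, so they are equivalent.

Yes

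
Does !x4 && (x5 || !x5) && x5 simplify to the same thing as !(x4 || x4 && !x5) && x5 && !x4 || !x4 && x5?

Yes

E1: !x4 && (x5 || !x5) && x5
    = !x4 && x5   — complement / identity
E2: !(x4 || x4 && !x5) && x5 && !x4 || !x4 && x5
    = !x4 && x5 && !x4 || !x4 && x5   — absorption
    = !x4 && x5   — absorption
Both reduce to !x4 && x5, so they are equivalent.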